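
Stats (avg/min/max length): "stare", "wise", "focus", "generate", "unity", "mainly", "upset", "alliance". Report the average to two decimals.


Lengths: "stare"=5, "wise"=4, "focus"=5, "generate"=8, "unity"=5, "mainly"=6, "upset"=5, "alliance"=8
Sum = 46, Count = 8
Average = 46/8 = 5.75
= avg=5.75, min=4, max=8


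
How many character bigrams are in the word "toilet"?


Word: "toilet" (length 6)
Number of 2-grams = length - 2 + 1 = 6 - 2 + 1
= 5


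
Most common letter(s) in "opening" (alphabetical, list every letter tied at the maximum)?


Word: "opening"
Letter counts:
  'e': 1
  'g': 1
  'i': 1
  'n': 2
  'o': 1
  'p': 1
Maximum count = 2
Most frequent = 'n' (2 times each)


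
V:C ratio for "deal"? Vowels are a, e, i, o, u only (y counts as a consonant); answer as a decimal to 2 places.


Word: "deal"
Vowels (a,e,i,o,u): 2
Consonants: 2
Ratio = 2/2
= 1.00


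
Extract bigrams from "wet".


Word: "wet" (length 3)
Number of bigrams = 3 - 2 + 1 = 2
  Position 0: "we"
  Position 1: "et"
Bigrams = "we", "et"


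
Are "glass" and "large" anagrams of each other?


Word 1: "glass" → sorted: aglss
Word 2: "large" → sorted: aeglr
Same letters? aglss != aeglr
Anagram = No


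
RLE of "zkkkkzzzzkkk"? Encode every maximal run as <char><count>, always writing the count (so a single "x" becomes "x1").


String: "zkkkkzzzzkkk"
Scanning for consecutive runs:
  'z' x 1
  'k' x 4
  'z' x 4
  'k' x 3
RLE = "z1k4z4k3"


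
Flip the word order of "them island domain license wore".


Original: "them island domain license wore"
Words (1..n): them | island | domain | license | wore
Reversed (n..1): wore | license | domain | island | them
Result = "wore license domain island them"


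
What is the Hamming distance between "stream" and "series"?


Comparing character by character (same length = 6):
  Pos 0: 's' vs 's' =
  Pos 1: 't' vs 'e' !=
  Pos 2: 'r' vs 'r' =
  Pos 3: 'e' vs 'i' !=
  Pos 4: 'a' vs 'e' !=
  Pos 5: 'm' vs 's' !=
Hamming distance = 4


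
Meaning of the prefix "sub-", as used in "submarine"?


Prefix: sub-
As in: submarine -> sub- + marine
Meaning = under / below


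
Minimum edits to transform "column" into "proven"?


Word 1: "column" (length 6)
Word 2: "proven" (length 6)
One optimal edit sequence (insert/delete/substitute each cost 1):
  1. substitute 'c' -> 'p'  (+1)
  2. substitute 'o' -> 'r'  (+1)
  3. substitute 'l' -> 'o'  (+1)
  4. substitute 'u' -> 'v'  (+1)
  5. substitute 'm' -> 'e'  (+1)
  6. keep 'n'
Total edit operations: 5
Edit distance = 5


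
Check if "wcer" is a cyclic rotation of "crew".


Word: "crew", Candidate: "wcer"
Method: check if candidate is substring of word+word
"crewcrew" contains "wcer"? No
Is rotation = No


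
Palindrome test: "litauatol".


Word: "litauatol"
Reversed: "lotauatil"
Forward == Backward? litauatol != lotauatil
Palindrome = No


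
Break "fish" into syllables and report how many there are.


Word: "fish"
Syllable breakdown: fish
Counting: 1 part
= 1 syllable


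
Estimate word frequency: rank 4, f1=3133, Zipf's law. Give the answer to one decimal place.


Zipf's law: f(r) = f(1) / r
f(1) = 3133
f(4) = 3133 / 4
= 783.3 occurrences


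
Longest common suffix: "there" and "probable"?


Word 1: "there"
Word 2: "probable"
Comparing from end:
  Pos -1: 'e' == 'e'
  Pos -2: 'r' != 'l' (stop)
LCS = "e" (length 1)


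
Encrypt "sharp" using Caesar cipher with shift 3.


Word: "sharp"
Shift: 3
Each letter → (letter + shift) mod 26:
  's' (18) + 3 = 21 → 'v'
  'h' (7) + 3 = 10 → 'k'
  'a' (0) + 3 = 3 → 'd'
  'r' (17) + 3 = 20 → 'u'
  'p' (15) + 3 = 18 → 's'
Result = "vkdus"


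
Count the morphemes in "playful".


Word: "playful"
Morphemes: play / -ful
Each morpheme carries meaning
= 2 morphemes


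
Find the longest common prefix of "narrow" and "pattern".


Word 1: "narrow"
Word 2: "pattern"
Comparing from start:
  Pos 0: 'n' != 'p' (stop)
LCP = "" (length 0)


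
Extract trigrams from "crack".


Word: "crack" (length 5)
Number of trigrams = 5 - 3 + 1 = 3
  Position 0: "cra"
  Position 1: "rac"
  Position 2: "ack"
Trigrams = "cra", "rac", "ack"


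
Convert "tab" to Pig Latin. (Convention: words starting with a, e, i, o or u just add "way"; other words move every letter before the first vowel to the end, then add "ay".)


Word: "tab"
Starts with consonant(s) → move to end, add 'ay'
Consonant cluster: "t"
Pig Latin = "abtay"


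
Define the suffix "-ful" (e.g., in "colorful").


Suffix: -ful
Example: colorful = color + -ful
Meaning = full of


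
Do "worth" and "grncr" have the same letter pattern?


Pattern of "worth": [0, 1, 2, 3, 4]
Pattern of "grncr": [0, 1, 2, 3, 1]
Patterns do not match
Same pattern = No


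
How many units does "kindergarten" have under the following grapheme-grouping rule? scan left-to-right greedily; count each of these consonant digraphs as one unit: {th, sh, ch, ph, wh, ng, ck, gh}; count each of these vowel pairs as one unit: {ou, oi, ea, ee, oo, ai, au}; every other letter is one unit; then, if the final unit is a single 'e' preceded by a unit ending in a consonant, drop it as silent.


Word: "kindergarten" (12 letters)
Left-to-right scan:
  1. 'k' (letter)
  2. 'i' (letter)
  3. 'n' (letter)
  4. 'd' (letter)
  5. 'e' (letter)
  6. 'r' (letter)
  7. 'g' (letter)
  8. 'a' (letter)
  9. 'r' (letter)
  10. 't' (letter)
  11. 'e' (letter)
  12. 'n' (letter)
Units from scan: 12
Sound units = 12 units


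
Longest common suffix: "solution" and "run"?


Word 1: "solution"
Word 2: "run"
Comparing from end:
  Pos -1: 'n' == 'n'
  Pos -2: 'o' != 'u' (stop)
LCS = "n" (length 1)


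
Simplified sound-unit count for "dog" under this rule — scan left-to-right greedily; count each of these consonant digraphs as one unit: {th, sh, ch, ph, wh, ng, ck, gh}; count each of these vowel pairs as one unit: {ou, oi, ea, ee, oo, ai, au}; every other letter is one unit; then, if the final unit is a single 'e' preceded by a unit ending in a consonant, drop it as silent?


Word: "dog" (3 letters)
Left-to-right scan:
  [1] 'd' (letter)
  [2] 'o' (letter)
  [3] 'g' (letter)
Units from scan: 3
Sound units = 3 units


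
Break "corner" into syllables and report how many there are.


Word: "corner"
Syllable breakdown: cor / ner
Counting: 2 parts
= 2 syllables


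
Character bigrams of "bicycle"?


Word: "bicycle" (length 7)
Number of bigrams = 7 - 2 + 1 = 6
  Position 0: "bi"
  Position 1: "ic"
  Position 2: "cy"
  Position 3: "yc"
  Position 4: "cl"
  Position 5: "le"
Bigrams = "bi", "ic", "cy", "yc", "cl", "le"


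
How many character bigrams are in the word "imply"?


Word: "imply" (length 5)
Number of 2-grams = length - 2 + 1 = 5 - 2 + 1
= 4


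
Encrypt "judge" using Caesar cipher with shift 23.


Word: "judge"
Shift: 23
Each letter → (letter + shift) mod 26:
  'j' (9) + 23 = 6 → 'g'
  'u' (20) + 23 = 17 → 'r'
  'd' (3) + 23 = 0 → 'a'
  'g' (6) + 23 = 3 → 'd'
  'e' (4) + 23 = 1 → 'b'
Result = "gradb"


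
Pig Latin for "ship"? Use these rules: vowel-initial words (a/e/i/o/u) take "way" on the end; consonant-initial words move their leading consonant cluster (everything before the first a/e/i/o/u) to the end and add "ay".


Word: "ship"
Starts with consonant(s) → move to end, add 'ay'
Consonant cluster: "sh"
Pig Latin = "ipshay"


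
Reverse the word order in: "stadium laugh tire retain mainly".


Original: "stadium laugh tire retain mainly"
Words (1..n): stadium | laugh | tire | retain | mainly
Reversed (n..1): mainly | retain | tire | laugh | stadium
Result = "mainly retain tire laugh stadium"


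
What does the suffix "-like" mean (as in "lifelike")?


Suffix: -like
Example: lifelike (life + -like)
Meaning = resembling


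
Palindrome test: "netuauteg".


Word: "netuauteg"
Reversed: "getuauten"
Forward == Backward? netuauteg != getuauten
Palindrome = No


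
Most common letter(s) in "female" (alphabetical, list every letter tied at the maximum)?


Word: "female"
Letter counts:
  'a': 1
  'e': 2
  'f': 1
  'l': 1
  'm': 1
Maximum count = 2
Most frequent = 'e' (2 times each)


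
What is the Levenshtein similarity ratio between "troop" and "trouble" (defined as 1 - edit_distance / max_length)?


Word 1: "troop" (length 5)
Word 2: "trouble" (length 7)
One optimal edit sequence:
  1. keep 't'
  2. keep 'r'
  3. keep 'o'
  4. insert 'u'  (+1)
  5. insert 'b'  (+1)
  6. substitute 'o' -> 'l'  (+1)
  7. substitute 'p' -> 'e'  (+1)
Edit distance = 4
Max length = max(5, 7) = 7
Similarity = 1 - 4/7
= 0.4286


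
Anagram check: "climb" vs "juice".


Word 1: "climb" → sorted: bcilm
Word 2: "juice" → sorted: ceiju
Same letters? bcilm != ceiju
Anagram = No


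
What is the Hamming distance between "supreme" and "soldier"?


Comparing character by character (same length = 7):
  Pos 0: 's' vs 's' =
  Pos 1: 'u' vs 'o' !=
  Pos 2: 'p' vs 'l' !=
  Pos 3: 'r' vs 'd' !=
  Pos 4: 'e' vs 'i' !=
  Pos 5: 'm' vs 'e' !=
  Pos 6: 'e' vs 'r' !=
Hamming distance = 6


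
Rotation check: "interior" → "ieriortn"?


Word: "interior", Candidate: "ieriortn"
Method: check if candidate is substring of word+word
"interiorinterior" contains "ieriortn"? No
Is rotation = No


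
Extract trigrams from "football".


Word: "football" (length 8)
Number of trigrams = 8 - 3 + 1 = 6
  Position 0: "foo"
  Position 1: "oot"
  Position 2: "otb"
  Position 3: "tba"
  Position 4: "bal"
  Position 5: "all"
Trigrams = "foo", "oot", "otb", "tba", "bal", "all"


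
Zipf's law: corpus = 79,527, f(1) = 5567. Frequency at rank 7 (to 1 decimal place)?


Zipf's law: f(r) = f(1) / r
f(1) = 5567
f(7) = 5567 / 7
= 795.3 occurrences


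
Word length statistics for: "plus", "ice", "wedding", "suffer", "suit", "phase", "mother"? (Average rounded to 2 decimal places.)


Lengths: "plus"=4, "ice"=3, "wedding"=7, "suffer"=6, "suit"=4, "phase"=5, "mother"=6
Sum = 35, Count = 7
Average = 35/7 = 5.00
= avg=5.00, min=3, max=7


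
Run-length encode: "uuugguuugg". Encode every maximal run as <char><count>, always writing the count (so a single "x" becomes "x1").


String: "uuugguuugg"
Scanning for consecutive runs:
  'u' x 3
  'g' x 2
  'u' x 3
  'g' x 2
RLE = "u3g2u3g2"


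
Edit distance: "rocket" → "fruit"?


Word 1: "rocket" (length 6)
Word 2: "fruit" (length 5)
One optimal edit sequence (insert/delete/substitute each cost 1):
  1. delete 'r'  (+1)
  2. substitute 'o' -> 'f'  (+1)
  3. substitute 'c' -> 'r'  (+1)
  4. substitute 'k' -> 'u'  (+1)
  5. substitute 'e' -> 'i'  (+1)
  6. keep 't'
Total edit operations: 5
Edit distance = 5


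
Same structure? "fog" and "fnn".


Pattern of "fog": [0, 1, 2]
Pattern of "fnn": [0, 1, 1]
Patterns do not match
Same pattern = No


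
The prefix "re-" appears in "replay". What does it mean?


Prefix: re-
Example: replay (re- + play)
Meaning = again


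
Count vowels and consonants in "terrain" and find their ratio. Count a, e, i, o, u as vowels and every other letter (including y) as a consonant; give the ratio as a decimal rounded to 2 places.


Word: "terrain"
Vowels (a,e,i,o,u): 3
Consonants: 4
Ratio = 3/4
= 0.75


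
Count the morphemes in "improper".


Word: "improper"
Morphemes: im- / proper
Each morpheme carries meaning
= 2 morphemes


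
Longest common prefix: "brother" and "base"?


Word 1: "brother"
Word 2: "base"
Comparing from start:
  Pos 0: 'b' == 'b'
  Pos 1: 'r' != 'a' (stop)
LCP = "b" (length 1)


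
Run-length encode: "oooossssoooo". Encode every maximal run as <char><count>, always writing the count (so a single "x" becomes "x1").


String: "oooossssoooo"
Scanning for consecutive runs:
  'o' x 4
  's' x 4
  'o' x 4
RLE = "o4s4o4"


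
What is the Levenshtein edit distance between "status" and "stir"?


Word 1: "status" (length 6)
Word 2: "stir" (length 4)
One optimal edit sequence (insert/delete/substitute each cost 1):
  1. keep 's'
  2. delete 't'  (+1)
  3. delete 'a'  (+1)
  4. keep 't'
  5. substitute 'u' -> 'i'  (+1)
  6. substitute 's' -> 'r'  (+1)
Total edit operations: 4
Edit distance = 4


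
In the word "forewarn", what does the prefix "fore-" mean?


Prefix: fore-
Example: forewarn = fore- + warn
Meaning = before


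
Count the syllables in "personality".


Word: "personality"
Syllable breakdown: per-son-al-i-ty
Counting: 5 parts
= 5 syllables


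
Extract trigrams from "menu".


Word: "menu" (length 4)
Number of trigrams = 4 - 3 + 1 = 2
  Position 0: "men"
  Position 1: "enu"
Trigrams = "men", "enu"


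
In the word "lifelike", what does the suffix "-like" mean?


Suffix: -like
Example: lifelike (life + -like)
Meaning = resembling


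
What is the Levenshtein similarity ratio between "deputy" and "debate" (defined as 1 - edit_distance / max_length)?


Word 1: "deputy" (length 6)
Word 2: "debate" (length 6)
One optimal edit sequence:
  1. keep 'd'
  2. keep 'e'
  3. substitute 'p' -> 'b'  (+1)
  4. substitute 'u' -> 'a'  (+1)
  5. keep 't'
  6. substitute 'y' -> 'e'  (+1)
Edit distance = 3
Max length = max(6, 6) = 6
Similarity = 1 - 3/6
= 0.5000


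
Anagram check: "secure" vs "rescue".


Word 1: "secure" → sorted: ceersu
Word 2: "rescue" → sorted: ceersu
Same letters? ceersu == ceersu
Anagram = Yes


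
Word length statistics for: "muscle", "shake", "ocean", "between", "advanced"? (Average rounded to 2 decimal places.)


Lengths: "muscle"=6, "shake"=5, "ocean"=5, "between"=7, "advanced"=8
Sum = 31, Count = 5
Average = 31/5 = 6.20
= avg=6.20, min=5, max=8


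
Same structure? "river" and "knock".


Pattern of "river": [0, 1, 2, 3, 0]
Pattern of "knock": [0, 1, 2, 3, 0]
Patterns match
Same pattern = Yes


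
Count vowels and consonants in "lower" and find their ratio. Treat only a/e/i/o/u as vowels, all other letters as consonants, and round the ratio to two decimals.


Word: "lower"
Vowels (a,e,i,o,u): 2
Consonants: 3
Ratio = 2/3
= 0.67


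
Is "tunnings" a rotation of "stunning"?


Word: "stunning", Candidate: "tunnings"
Method: check if candidate is substring of word+word
"stunningstunning" contains "tunnings"? Yes
Is rotation = Yes


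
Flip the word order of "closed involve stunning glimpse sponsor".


Original: "closed involve stunning glimpse sponsor"
Words (1..n): closed | involve | stunning | glimpse | sponsor
Reversed (n..1): sponsor | glimpse | stunning | involve | closed
Result = "sponsor glimpse stunning involve closed"


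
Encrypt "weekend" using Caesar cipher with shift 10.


Word: "weekend"
Shift: 10
Each letter → (letter + shift) mod 26:
  'w' (22) + 10 = 6 → 'g'
  'e' (4) + 10 = 14 → 'o'
  'e' (4) + 10 = 14 → 'o'
  'k' (10) + 10 = 20 → 'u'
  'e' (4) + 10 = 14 → 'o'
  'n' (13) + 10 = 23 → 'x'
  'd' (3) + 10 = 13 → 'n'
Result = "goouoxn"


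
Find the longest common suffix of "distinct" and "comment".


Word 1: "distinct"
Word 2: "comment"
Comparing from end:
  Pos -1: 't' == 't'
  Pos -2: 'c' != 'n' (stop)
LCS = "t" (length 1)


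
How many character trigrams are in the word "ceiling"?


Word: "ceiling" (length 7)
Number of 3-grams = length - 3 + 1 = 7 - 3 + 1
= 5


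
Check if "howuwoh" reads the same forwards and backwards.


Word: "howuwoh"
Reversed: "howuwoh"
Forward == Backward? howuwoh == howuwoh
Palindrome = Yes


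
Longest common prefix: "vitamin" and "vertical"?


Word 1: "vitamin"
Word 2: "vertical"
Comparing from start:
  Pos 0: 'v' == 'v'
  Pos 1: 'i' != 'e' (stop)
LCP = "v" (length 1)


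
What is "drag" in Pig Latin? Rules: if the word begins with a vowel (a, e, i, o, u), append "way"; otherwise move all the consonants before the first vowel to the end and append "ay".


Word: "drag"
Starts with consonant(s) → move to end, add 'ay'
Consonant cluster: "dr"
Pig Latin = "agdray"


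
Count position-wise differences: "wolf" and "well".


Comparing character by character (same length = 4):
  Pos 0: 'w' vs 'w' =
  Pos 1: 'o' vs 'e' !=
  Pos 2: 'l' vs 'l' =
  Pos 3: 'f' vs 'l' !=
Hamming distance = 2


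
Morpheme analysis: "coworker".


Word: "coworker"
Morphemes: co- | work | -er
Each morpheme carries meaning
= 3 morphemes


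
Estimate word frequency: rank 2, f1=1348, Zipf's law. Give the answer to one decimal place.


Zipf's law: f(r) = f(1) / r
f(1) = 1348
f(2) = 1348 / 2
= 674.0 occurrences


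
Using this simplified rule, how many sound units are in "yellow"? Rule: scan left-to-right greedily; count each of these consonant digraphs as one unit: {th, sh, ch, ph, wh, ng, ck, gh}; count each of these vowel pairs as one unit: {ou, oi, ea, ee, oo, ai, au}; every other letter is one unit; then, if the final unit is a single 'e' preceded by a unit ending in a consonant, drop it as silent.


Word: "yellow" (6 letters)
Left-to-right scan:
  [1] 'y' (letter)
  [2] 'e' (letter)
  [3] 'l' (letter)
  [4] 'l' (letter)
  [5] 'o' (letter)
  [6] 'w' (letter)
Units from scan: 6
Sound units = 6 units


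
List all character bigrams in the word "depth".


Word: "depth" (length 5)
Number of bigrams = 5 - 2 + 1 = 4
  Position 0: "de"
  Position 1: "ep"
  Position 2: "pt"
  Position 3: "th"
Bigrams = "de", "ep", "pt", "th"


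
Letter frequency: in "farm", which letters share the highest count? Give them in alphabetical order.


Word: "farm"
Letter counts:
  'a': 1
  'f': 1
  'm': 1
  'r': 1
Maximum count = 1
Most frequent = 'a', 'f', 'm', 'r' (1 time each)


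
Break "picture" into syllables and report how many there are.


Word: "picture"
Syllable breakdown: pic | ture
Counting: 2 parts
= 2 syllables


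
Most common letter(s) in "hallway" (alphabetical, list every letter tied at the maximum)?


Word: "hallway"
Letter counts:
  'a': 2
  'h': 1
  'l': 2
  'w': 1
  'y': 1
Maximum count = 2
Most frequent = 'a', 'l' (2 times each)


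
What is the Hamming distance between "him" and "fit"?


Comparing character by character (same length = 3):
  Pos 0: 'h' vs 'f' !=
  Pos 1: 'i' vs 'i' =
  Pos 2: 'm' vs 't' !=
Hamming distance = 2


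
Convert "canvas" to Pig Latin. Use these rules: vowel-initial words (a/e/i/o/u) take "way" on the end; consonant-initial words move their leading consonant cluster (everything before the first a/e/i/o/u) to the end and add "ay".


Word: "canvas"
Starts with consonant(s) → move to end, add 'ay'
Consonant cluster: "c"
Pig Latin = "anvascay"


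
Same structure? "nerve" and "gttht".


Pattern of "nerve": [0, 1, 2, 3, 1]
Pattern of "gttht": [0, 1, 1, 2, 1]
Patterns do not match
Same pattern = No


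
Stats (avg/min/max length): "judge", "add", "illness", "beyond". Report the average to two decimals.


Lengths: "judge"=5, "add"=3, "illness"=7, "beyond"=6
Sum = 21, Count = 4
Average = 21/4 = 5.25
= avg=5.25, min=3, max=7


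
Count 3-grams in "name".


Word: "name" (length 4)
Number of 3-grams = length - 3 + 1 = 4 - 3 + 1
= 2


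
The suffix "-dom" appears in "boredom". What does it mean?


Suffix: -dom
Example: boredom = bore + -dom
Meaning = state / realm


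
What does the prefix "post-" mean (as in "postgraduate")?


Prefix: post-
As in: postgraduate -> post- + graduate
Meaning = after


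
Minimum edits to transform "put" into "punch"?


Word 1: "put" (length 3)
Word 2: "punch" (length 5)
One optimal edit sequence (insert/delete/substitute each cost 1):
  1. keep 'p'
  2. keep 'u'
  3. insert 'n'  (+1)
  4. insert 'c'  (+1)
  5. substitute 't' -> 'h'  (+1)
Total edit operations: 3
Edit distance = 3


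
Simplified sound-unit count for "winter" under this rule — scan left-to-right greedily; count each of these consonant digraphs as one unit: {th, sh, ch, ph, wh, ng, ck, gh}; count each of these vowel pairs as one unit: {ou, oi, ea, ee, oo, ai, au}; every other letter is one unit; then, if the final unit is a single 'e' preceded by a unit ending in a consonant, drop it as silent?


Word: "winter" (6 letters)
Left-to-right scan:
  (1) 'w' (letter)
  (2) 'i' (letter)
  (3) 'n' (letter)
  (4) 't' (letter)
  (5) 'e' (letter)
  (6) 'r' (letter)
Units from scan: 6
Sound units = 6 units


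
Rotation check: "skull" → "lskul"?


Word: "skull", Candidate: "lskul"
Method: check if candidate is substring of word+word
"skullskull" contains "lskul"? Yes
Is rotation = Yes


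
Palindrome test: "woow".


Word: "woow"
Reversed: "woow"
Forward == Backward? woow == woow
Palindrome = Yes


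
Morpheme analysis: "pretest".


Word: "pretest"
Morphemes: pre- / test
Each morpheme carries meaning
= 2 morphemes


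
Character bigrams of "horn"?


Word: "horn" (length 4)
Number of bigrams = 4 - 2 + 1 = 3
  Position 0: "ho"
  Position 1: "or"
  Position 2: "rn"
Bigrams = "ho", "or", "rn"


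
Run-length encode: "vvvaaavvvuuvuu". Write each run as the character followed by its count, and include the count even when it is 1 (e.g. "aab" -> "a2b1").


String: "vvvaaavvvuuvuu"
Scanning for consecutive runs:
  'v' x 3
  'a' x 3
  'v' x 3
  'u' x 2
  'v' x 1
  'u' x 2
RLE = "v3a3v3u2v1u2"


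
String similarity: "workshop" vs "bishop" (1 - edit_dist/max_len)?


Word 1: "workshop" (length 8)
Word 2: "bishop" (length 6)
One optimal edit sequence:
  1. delete 'w'  (+1)
  2. delete 'o'  (+1)
  3. substitute 'r' -> 'b'  (+1)
  4. substitute 'k' -> 'i'  (+1)
  5. keep 's'
  6. keep 'h'
  7. keep 'o'
  8. keep 'p'
Edit distance = 4
Max length = max(8, 6) = 8
Similarity = 1 - 4/8
= 0.5000


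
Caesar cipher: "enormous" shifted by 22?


Word: "enormous"
Shift: 22
Each letter → (letter + shift) mod 26:
  'e' (4) + 22 = 0 → 'a'
  'n' (13) + 22 = 9 → 'j'
  'o' (14) + 22 = 10 → 'k'
  'r' (17) + 22 = 13 → 'n'
  'm' (12) + 22 = 8 → 'i'
  'o' (14) + 22 = 10 → 'k'
  'u' (20) + 22 = 16 → 'q'
  's' (18) + 22 = 14 → 'o'
Result = "ajknikqo"


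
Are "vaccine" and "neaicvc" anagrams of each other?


Word 1: "vaccine" → sorted: acceinv
Word 2: "neaicvc" → sorted: acceinv
Same letters? acceinv == acceinv
Anagram = Yes


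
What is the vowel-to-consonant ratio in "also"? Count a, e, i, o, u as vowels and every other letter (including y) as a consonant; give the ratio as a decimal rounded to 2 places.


Word: "also"
Vowels (a,e,i,o,u): 2
Consonants: 2
Ratio = 2/2
= 1.00


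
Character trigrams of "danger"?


Word: "danger" (length 6)
Number of trigrams = 6 - 3 + 1 = 4
  Position 0: "dan"
  Position 1: "ang"
  Position 2: "nge"
  Position 3: "ger"
Trigrams = "dan", "ang", "nge", "ger"


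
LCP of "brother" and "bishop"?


Word 1: "brother"
Word 2: "bishop"
Comparing from start:
  Pos 0: 'b' == 'b'
  Pos 1: 'r' != 'i' (stop)
LCP = "b" (length 1)


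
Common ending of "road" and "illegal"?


Word 1: "road"
Word 2: "illegal"
Comparing from end:
  Pos -1: 'd' != 'l' (stop)
LCS = "" (length 0)


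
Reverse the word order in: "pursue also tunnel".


Original: "pursue also tunnel"
Words (1..n): pursue | also | tunnel
Reversed (n..1): tunnel | also | pursue
Result = "tunnel also pursue"


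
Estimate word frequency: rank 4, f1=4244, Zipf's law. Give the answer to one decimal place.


Zipf's law: f(r) = f(1) / r
f(1) = 4244
f(4) = 4244 / 4
= 1061.0 occurrences


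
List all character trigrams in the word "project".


Word: "project" (length 7)
Number of trigrams = 7 - 3 + 1 = 5
  Position 0: "pro"
  Position 1: "roj"
  Position 2: "oje"
  Position 3: "jec"
  Position 4: "ect"
Trigrams = "pro", "roj", "oje", "jec", "ect"


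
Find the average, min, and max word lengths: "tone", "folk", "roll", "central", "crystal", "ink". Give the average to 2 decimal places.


Lengths: "tone"=4, "folk"=4, "roll"=4, "central"=7, "crystal"=7, "ink"=3
Sum = 29, Count = 6
Average = 29/6 = 4.83
= avg=4.83, min=3, max=7


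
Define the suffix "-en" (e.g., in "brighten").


Suffix: -en
Example: brighten (bright + -en)
Meaning = to make / become


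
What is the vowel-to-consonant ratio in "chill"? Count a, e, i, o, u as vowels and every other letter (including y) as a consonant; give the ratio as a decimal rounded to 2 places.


Word: "chill"
Vowels (a,e,i,o,u): 1
Consonants: 4
Ratio = 1/4
= 0.25


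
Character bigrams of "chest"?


Word: "chest" (length 5)
Number of bigrams = 5 - 2 + 1 = 4
  Position 0: "ch"
  Position 1: "he"
  Position 2: "es"
  Position 3: "st"
Bigrams = "ch", "he", "es", "st"


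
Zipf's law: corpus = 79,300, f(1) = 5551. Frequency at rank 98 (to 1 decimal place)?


Zipf's law: f(r) = f(1) / r
f(1) = 5551
f(98) = 5551 / 98
= 56.6 occurrences


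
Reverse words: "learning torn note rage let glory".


Original: "learning torn note rage let glory"
Words (1..n): learning | torn | note | rage | let | glory
Reversed (n..1): glory | let | rage | note | torn | learning
Result = "glory let rage note torn learning"


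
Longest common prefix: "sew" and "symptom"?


Word 1: "sew"
Word 2: "symptom"
Comparing from start:
  Pos 0: 's' == 's'
  Pos 1: 'e' != 'y' (stop)
LCP = "s" (length 1)


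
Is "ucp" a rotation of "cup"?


Word: "cup", Candidate: "ucp"
Method: check if candidate is substring of word+word
"cupcup" contains "ucp"? No
Is rotation = No


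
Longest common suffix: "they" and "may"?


Word 1: "they"
Word 2: "may"
Comparing from end:
  Pos -1: 'y' == 'y'
  Pos -2: 'e' != 'a' (stop)
LCS = "y" (length 1)


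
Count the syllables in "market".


Word: "market"
Syllable breakdown: mar | ket
Counting: 2 parts
= 2 syllables


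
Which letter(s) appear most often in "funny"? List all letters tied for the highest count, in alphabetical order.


Word: "funny"
Letter counts:
  'f': 1
  'n': 2
  'u': 1
  'y': 1
Maximum count = 2
Most frequent = 'n' (2 times each)


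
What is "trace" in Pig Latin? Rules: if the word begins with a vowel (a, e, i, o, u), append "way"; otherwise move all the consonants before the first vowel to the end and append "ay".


Word: "trace"
Starts with consonant(s) → move to end, add 'ay'
Consonant cluster: "tr"
Pig Latin = "acetray"


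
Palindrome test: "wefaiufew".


Word: "wefaiufew"
Reversed: "wefuiafew"
Forward == Backward? wefaiufew != wefuiafew
Palindrome = No


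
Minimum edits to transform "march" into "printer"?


Word 1: "march" (length 5)
Word 2: "printer" (length 7)
One optimal edit sequence (insert/delete/substitute each cost 1):
  1. insert 'p'  (+1)
  2. insert 'r'  (+1)
  3. substitute 'm' -> 'i'  (+1)
  4. substitute 'a' -> 'n'  (+1)
  5. substitute 'r' -> 't'  (+1)
  6. substitute 'c' -> 'e'  (+1)
  7. substitute 'h' -> 'r'  (+1)
Total edit operations: 7
Edit distance = 7


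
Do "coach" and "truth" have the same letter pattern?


Pattern of "coach": [0, 1, 2, 0, 3]
Pattern of "truth": [0, 1, 2, 0, 3]
Patterns match
Same pattern = Yes


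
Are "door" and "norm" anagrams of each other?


Word 1: "door" → sorted: door
Word 2: "norm" → sorted: mnor
Same letters? door != mnor
Anagram = No


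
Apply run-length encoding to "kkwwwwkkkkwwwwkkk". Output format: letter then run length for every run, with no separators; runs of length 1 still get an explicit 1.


String: "kkwwwwkkkkwwwwkkk"
Scanning for consecutive runs:
  'k' x 2
  'w' x 4
  'k' x 4
  'w' x 4
  'k' x 3
RLE = "k2w4k4w4k3"


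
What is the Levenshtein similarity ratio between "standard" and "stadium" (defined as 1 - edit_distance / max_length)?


Word 1: "standard" (length 8)
Word 2: "stadium" (length 7)
One optimal edit sequence:
  1. keep 's'
  2. keep 't'
  3. keep 'a'
  4. delete 'n'  (+1)
  5. keep 'd'
  6. substitute 'a' -> 'i'  (+1)
  7. substitute 'r' -> 'u'  (+1)
  8. substitute 'd' -> 'm'  (+1)
Edit distance = 4
Max length = max(8, 7) = 8
Similarity = 1 - 4/8
= 0.5000


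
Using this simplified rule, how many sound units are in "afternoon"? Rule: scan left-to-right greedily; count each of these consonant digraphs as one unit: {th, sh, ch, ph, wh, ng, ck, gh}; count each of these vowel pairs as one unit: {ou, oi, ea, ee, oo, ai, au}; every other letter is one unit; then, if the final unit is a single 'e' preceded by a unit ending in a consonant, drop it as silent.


Word: "afternoon" (9 letters)
Left-to-right scan:
  1. 'a' (letter)
  2. 'f' (letter)
  3. 't' (letter)
  4. 'e' (letter)
  5. 'r' (letter)
  6. 'n' (letter)
  7. 'oo' (vowel-pair)
  8. 'n' (letter)
Units from scan: 8
Sound units = 8 units


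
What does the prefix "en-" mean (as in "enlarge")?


Prefix: en-
As in: enlarge -> en- + large
Meaning = cause to / put into


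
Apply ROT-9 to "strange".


Word: "strange"
Shift: 9
Each letter → (letter + shift) mod 26:
  's' (18) + 9 = 1 → 'b'
  't' (19) + 9 = 2 → 'c'
  'r' (17) + 9 = 0 → 'a'
  'a' (0) + 9 = 9 → 'j'
  'n' (13) + 9 = 22 → 'w'
  'g' (6) + 9 = 15 → 'p'
  'e' (4) + 9 = 13 → 'n'
Result = "bcajwpn"


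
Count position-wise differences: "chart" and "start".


Comparing character by character (same length = 5):
  Pos 0: 'c' vs 's' !=
  Pos 1: 'h' vs 't' !=
  Pos 2: 'a' vs 'a' =
  Pos 3: 'r' vs 'r' =
  Pos 4: 't' vs 't' =
Hamming distance = 2


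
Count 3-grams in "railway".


Word: "railway" (length 7)
Number of 3-grams = length - 3 + 1 = 7 - 3 + 1
= 5


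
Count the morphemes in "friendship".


Word: "friendship"
Morphemes: friend / -ship
Each morpheme carries meaning
= 2 morphemes


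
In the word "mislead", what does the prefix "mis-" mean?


Prefix: mis-
Example: mislead = mis- + lead
Meaning = wrongly


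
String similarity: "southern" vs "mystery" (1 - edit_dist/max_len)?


Word 1: "southern" (length 8)
Word 2: "mystery" (length 7)
One optimal edit sequence:
  1. substitute 's' -> 'm'  (+1)
  2. substitute 'o' -> 'y'  (+1)
  3. substitute 'u' -> 's'  (+1)
  4. keep 't'
  5. delete 'h'  (+1)
  6. keep 'e'
  7. keep 'r'
  8. substitute 'n' -> 'y'  (+1)
Edit distance = 5
Max length = max(8, 7) = 8
Similarity = 1 - 5/8
= 0.3750


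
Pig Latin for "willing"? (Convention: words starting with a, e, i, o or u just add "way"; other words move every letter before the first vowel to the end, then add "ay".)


Word: "willing"
Starts with consonant(s) → move to end, add 'ay'
Consonant cluster: "w"
Pig Latin = "illingway"


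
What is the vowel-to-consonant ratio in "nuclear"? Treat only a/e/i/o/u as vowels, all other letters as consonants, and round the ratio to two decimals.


Word: "nuclear"
Vowels (a,e,i,o,u): 3
Consonants: 4
Ratio = 3/4
= 0.75


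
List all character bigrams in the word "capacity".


Word: "capacity" (length 8)
Number of bigrams = 8 - 2 + 1 = 7
  Position 0: "ca"
  Position 1: "ap"
  Position 2: "pa"
  Position 3: "ac"
  Position 4: "ci"
  Position 5: "it"
  Position 6: "ty"
Bigrams = "ca", "ap", "pa", "ac", "ci", "it", "ty"


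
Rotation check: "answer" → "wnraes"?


Word: "answer", Candidate: "wnraes"
Method: check if candidate is substring of word+word
"answeranswer" contains "wnraes"? No
Is rotation = No


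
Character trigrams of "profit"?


Word: "profit" (length 6)
Number of trigrams = 6 - 3 + 1 = 4
  Position 0: "pro"
  Position 1: "rof"
  Position 2: "ofi"
  Position 3: "fit"
Trigrams = "pro", "rof", "ofi", "fit"


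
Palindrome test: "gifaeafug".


Word: "gifaeafug"
Reversed: "gufaeafig"
Forward == Backward? gifaeafug != gufaeafig
Palindrome = No


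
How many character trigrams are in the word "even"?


Word: "even" (length 4)
Number of 3-grams = length - 3 + 1 = 4 - 3 + 1
= 2


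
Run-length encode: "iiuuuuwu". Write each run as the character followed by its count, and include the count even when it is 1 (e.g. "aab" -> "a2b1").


String: "iiuuuuwu"
Scanning for consecutive runs:
  'i' x 2
  'u' x 4
  'w' x 1
  'u' x 1
RLE = "i2u4w1u1"


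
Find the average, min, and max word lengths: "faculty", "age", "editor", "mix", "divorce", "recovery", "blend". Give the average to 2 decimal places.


Lengths: "faculty"=7, "age"=3, "editor"=6, "mix"=3, "divorce"=7, "recovery"=8, "blend"=5
Sum = 39, Count = 7
Average = 39/7 = 5.57
= avg=5.57, min=3, max=8


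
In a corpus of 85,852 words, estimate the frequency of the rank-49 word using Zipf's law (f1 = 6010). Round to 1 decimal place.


Zipf's law: f(r) = f(1) / r
f(1) = 6010
f(49) = 6010 / 49
= 122.7 occurrences


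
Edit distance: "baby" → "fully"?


Word 1: "baby" (length 4)
Word 2: "fully" (length 5)
One optimal edit sequence (insert/delete/substitute each cost 1):
  1. insert 'f'  (+1)
  2. substitute 'b' -> 'u'  (+1)
  3. substitute 'a' -> 'l'  (+1)
  4. substitute 'b' -> 'l'  (+1)
  5. keep 'y'
Total edit operations: 4
Edit distance = 4


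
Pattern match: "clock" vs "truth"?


Pattern of "clock": [0, 1, 2, 0, 3]
Pattern of "truth": [0, 1, 2, 0, 3]
Patterns match
Same pattern = Yes


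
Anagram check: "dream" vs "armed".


Word 1: "dream" → sorted: ademr
Word 2: "armed" → sorted: ademr
Same letters? ademr == ademr
Anagram = Yes


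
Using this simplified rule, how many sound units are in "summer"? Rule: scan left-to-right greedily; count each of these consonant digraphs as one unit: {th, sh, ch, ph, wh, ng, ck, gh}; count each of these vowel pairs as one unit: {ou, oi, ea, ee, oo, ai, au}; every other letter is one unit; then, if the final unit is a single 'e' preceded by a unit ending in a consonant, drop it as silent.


Word: "summer" (6 letters)
Left-to-right scan:
  (1) 's' (letter)
  (2) 'u' (letter)
  (3) 'm' (letter)
  (4) 'm' (letter)
  (5) 'e' (letter)
  (6) 'r' (letter)
Units from scan: 6
Sound units = 6 units


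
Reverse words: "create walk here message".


Original: "create walk here message"
Words (1..n): create | walk | here | message
Reversed (n..1): message | here | walk | create
Result = "message here walk create"


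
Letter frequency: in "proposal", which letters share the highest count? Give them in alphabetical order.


Word: "proposal"
Letter counts:
  'a': 1
  'l': 1
  'o': 2
  'p': 2
  'r': 1
  's': 1
Maximum count = 2
Most frequent = 'o', 'p' (2 times each)


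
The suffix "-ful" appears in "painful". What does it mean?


Suffix: -ful
As in: painful -> pain + -ful
Meaning = full of


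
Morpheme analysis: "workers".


Word: "workers"
Morphemes: work | -er | -s
Each morpheme carries meaning
= 3 morphemes


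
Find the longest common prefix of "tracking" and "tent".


Word 1: "tracking"
Word 2: "tent"
Comparing from start:
  Pos 0: 't' == 't'
  Pos 1: 'r' != 'e' (stop)
LCP = "t" (length 1)


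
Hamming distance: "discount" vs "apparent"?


Comparing character by character (same length = 8):
  Pos 0: 'd' vs 'a' !=
  Pos 1: 'i' vs 'p' !=
  Pos 2: 's' vs 'p' !=
  Pos 3: 'c' vs 'a' !=
  Pos 4: 'o' vs 'r' !=
  Pos 5: 'u' vs 'e' !=
  Pos 6: 'n' vs 'n' =
  Pos 7: 't' vs 't' =
Hamming distance = 6


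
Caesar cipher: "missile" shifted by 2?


Word: "missile"
Shift: 2
Each letter → (letter + shift) mod 26:
  'm' (12) + 2 = 14 → 'o'
  'i' (8) + 2 = 10 → 'k'
  's' (18) + 2 = 20 → 'u'
  's' (18) + 2 = 20 → 'u'
  'i' (8) + 2 = 10 → 'k'
  'l' (11) + 2 = 13 → 'n'
  'e' (4) + 2 = 6 → 'g'
Result = "okuukng"


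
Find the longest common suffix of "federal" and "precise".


Word 1: "federal"
Word 2: "precise"
Comparing from end:
  Pos -1: 'l' != 'e' (stop)
LCS = "" (length 0)


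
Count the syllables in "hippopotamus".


Word: "hippopotamus"
Syllable breakdown: hip / po / pot / a / mus
Counting: 5 parts
= 5 syllables


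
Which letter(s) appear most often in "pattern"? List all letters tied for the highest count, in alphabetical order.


Word: "pattern"
Letter counts:
  'a': 1
  'e': 1
  'n': 1
  'p': 1
  'r': 1
  't': 2
Maximum count = 2
Most frequent = 't' (2 times each)


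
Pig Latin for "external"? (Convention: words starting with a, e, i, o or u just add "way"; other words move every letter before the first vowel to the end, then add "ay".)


Word: "external"
Starts with vowel → add 'way'
Pig Latin = "externalway"


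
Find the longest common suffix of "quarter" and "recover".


Word 1: "quarter"
Word 2: "recover"
Comparing from end:
  Pos -1: 'r' == 'r'
  Pos -2: 'e' == 'e'
  Pos -3: 't' != 'v' (stop)
LCS = "er" (length 2)


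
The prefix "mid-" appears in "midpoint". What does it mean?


Prefix: mid-
Example: midpoint = mid- + point
Meaning = middle


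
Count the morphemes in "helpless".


Word: "helpless"
Morphemes: help / -less
Each morpheme carries meaning
= 2 morphemes


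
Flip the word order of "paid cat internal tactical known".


Original: "paid cat internal tactical known"
Words (1..n): paid | cat | internal | tactical | known
Reversed (n..1): known | tactical | internal | cat | paid
Result = "known tactical internal cat paid"


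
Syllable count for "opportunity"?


Word: "opportunity"
Syllable breakdown: op / por / tu / ni / ty
Counting: 5 parts
= 5 syllables


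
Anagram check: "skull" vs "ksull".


Word 1: "skull" → sorted: kllsu
Word 2: "ksull" → sorted: kllsu
Same letters? kllsu == kllsu
Anagram = Yes


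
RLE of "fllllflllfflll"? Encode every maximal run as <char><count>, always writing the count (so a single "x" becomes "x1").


String: "fllllflllfflll"
Scanning for consecutive runs:
  'f' x 1
  'l' x 4
  'f' x 1
  'l' x 3
  'f' x 2
  'l' x 3
RLE = "f1l4f1l3f2l3"


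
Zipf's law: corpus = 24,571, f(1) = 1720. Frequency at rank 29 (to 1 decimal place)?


Zipf's law: f(r) = f(1) / r
f(1) = 1720
f(29) = 1720 / 29
= 59.3 occurrences


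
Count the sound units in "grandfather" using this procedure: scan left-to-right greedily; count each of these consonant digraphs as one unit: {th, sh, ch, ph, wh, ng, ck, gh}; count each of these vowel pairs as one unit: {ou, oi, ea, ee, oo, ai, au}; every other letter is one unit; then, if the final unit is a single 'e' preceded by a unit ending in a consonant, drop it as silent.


Word: "grandfather" (11 letters)
Left-to-right scan:
  [1] 'g' (letter)
  [2] 'r' (letter)
  [3] 'a' (letter)
  [4] 'n' (letter)
  [5] 'd' (letter)
  [6] 'f' (letter)
  [7] 'a' (letter)
  [8] 'th' (digraph)
  [9] 'e' (letter)
  [10] 'r' (letter)
Units from scan: 10
Sound units = 10 units


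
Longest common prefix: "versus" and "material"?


Word 1: "versus"
Word 2: "material"
Comparing from start:
  Pos 0: 'v' != 'm' (stop)
LCP = "" (length 0)


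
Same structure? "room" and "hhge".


Pattern of "room": [0, 1, 1, 2]
Pattern of "hhge": [0, 0, 1, 2]
Patterns do not match
Same pattern = No


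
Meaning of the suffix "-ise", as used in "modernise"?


Suffix: -ise
Example: modernise (modern + -ise)
Meaning = to make


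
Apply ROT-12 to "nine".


Word: "nine"
Shift: 12
Each letter → (letter + shift) mod 26:
  'n' (13) + 12 = 25 → 'z'
  'i' (8) + 12 = 20 → 'u'
  'n' (13) + 12 = 25 → 'z'
  'e' (4) + 12 = 16 → 'q'
Result = "zuzq"


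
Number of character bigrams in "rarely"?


Word: "rarely" (length 6)
Number of 2-grams = length - 2 + 1 = 6 - 2 + 1
= 5


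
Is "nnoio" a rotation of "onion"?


Word: "onion", Candidate: "nnoio"
Method: check if candidate is substring of word+word
"oniononion" contains "nnoio"? No
Is rotation = No


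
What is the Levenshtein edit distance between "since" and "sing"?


Word 1: "since" (length 5)
Word 2: "sing" (length 4)
One optimal edit sequence (insert/delete/substitute each cost 1):
  1. keep 's'
  2. keep 'i'
  3. keep 'n'
  4. delete 'c'  (+1)
  5. substitute 'e' -> 'g'  (+1)
Total edit operations: 2
Edit distance = 2


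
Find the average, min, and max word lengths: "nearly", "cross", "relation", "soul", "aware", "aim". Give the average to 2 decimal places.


Lengths: "nearly"=6, "cross"=5, "relation"=8, "soul"=4, "aware"=5, "aim"=3
Sum = 31, Count = 6
Average = 31/6 = 5.17
= avg=5.17, min=3, max=8
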